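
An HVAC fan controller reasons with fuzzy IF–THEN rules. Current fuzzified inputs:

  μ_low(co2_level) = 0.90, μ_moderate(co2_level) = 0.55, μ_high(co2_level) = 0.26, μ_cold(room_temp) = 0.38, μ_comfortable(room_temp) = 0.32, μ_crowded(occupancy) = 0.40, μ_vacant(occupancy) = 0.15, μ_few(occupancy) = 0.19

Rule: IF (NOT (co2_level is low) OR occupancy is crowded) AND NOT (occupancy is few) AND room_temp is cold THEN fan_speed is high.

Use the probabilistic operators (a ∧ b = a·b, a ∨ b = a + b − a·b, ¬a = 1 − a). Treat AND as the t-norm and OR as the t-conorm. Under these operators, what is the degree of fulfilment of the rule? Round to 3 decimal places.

0.142

firing strength: (¬low=1−0.90=0.10 OR crowded=0.40) = 0.4600; AND[a·b] with ¬few=1−0.19=0.81, cold=0.38 → w = 0.1416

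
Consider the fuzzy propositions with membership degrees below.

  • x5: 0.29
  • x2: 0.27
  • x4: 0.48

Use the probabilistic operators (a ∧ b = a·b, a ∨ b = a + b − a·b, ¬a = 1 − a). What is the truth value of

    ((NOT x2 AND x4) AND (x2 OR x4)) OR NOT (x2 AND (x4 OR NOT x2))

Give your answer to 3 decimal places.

NOT x2 = 1 − 0.2700 = 0.7300
NOT x2 AND x4 = a·b on (0.7300, 0.4800) = 0.3504
x2 OR x4 = a + b − a·b on (0.2700, 0.4800) = 0.6204
(NOT x2 AND x4) AND (x2 OR x4) = a·b on (0.3504, 0.6204) = 0.2174
NOT x2 = 1 − 0.2700 = 0.7300
x4 OR NOT x2 = a + b − a·b on (0.4800, 0.7300) = 0.8596
x2 AND (x4 OR NOT x2) = a·b on (0.2700, 0.8596) = 0.2321
NOT (x2 AND (x4 OR NOT x2)) = 1 − 0.2321 = 0.7679
((NOT x2 AND x4) AND (x2 OR x4)) OR NOT (x2 AND (x4 OR NOT x2)) = a + b − a·b on (0.2174, 0.7679) = 0.8184

0.818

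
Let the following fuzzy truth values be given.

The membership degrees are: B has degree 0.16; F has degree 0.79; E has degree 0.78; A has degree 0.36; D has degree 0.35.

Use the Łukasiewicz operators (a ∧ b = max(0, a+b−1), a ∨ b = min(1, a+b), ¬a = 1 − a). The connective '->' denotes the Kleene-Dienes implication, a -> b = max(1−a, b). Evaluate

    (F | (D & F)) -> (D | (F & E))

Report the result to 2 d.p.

D & F = max(0, a+b−1) on (0.35, 0.79) = 0.14
F | (D & F) = min(1, a+b) on (0.79, 0.14) = 0.93
F & E = max(0, a+b−1) on (0.79, 0.78) = 0.57
D | (F & E) = min(1, a+b) on (0.35, 0.57) = 0.92
(F | (D & F)) -> (D | (F & E))  [Kleene-Dienes: max(1−a, b)] with a=0.93, b=0.92 → 0.92

0.92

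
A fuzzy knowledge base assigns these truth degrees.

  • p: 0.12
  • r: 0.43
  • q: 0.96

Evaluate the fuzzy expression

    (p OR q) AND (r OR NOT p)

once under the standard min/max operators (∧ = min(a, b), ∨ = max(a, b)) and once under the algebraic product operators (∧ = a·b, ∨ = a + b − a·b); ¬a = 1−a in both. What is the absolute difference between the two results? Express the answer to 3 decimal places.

0.019

Under standard min/max:
  p OR q = max(a, b) on (0.12, 0.96) = 0.96
  NOT p = 1 − 0.12 = 0.88
  r OR NOT p = max(a, b) on (0.43, 0.88) = 0.88
  (p OR q) AND (r OR NOT p) = min(a, b) on (0.96, 0.88) = 0.88
  → value = 0.8800
Under algebraic product:
  p OR q = a + b − a·b on (0.1200, 0.9600) = 0.9648
  NOT p = 1 − 0.1200 = 0.8800
  r OR NOT p = a + b − a·b on (0.4300, 0.8800) = 0.9316
  (p OR q) AND (r OR NOT p) = a·b on (0.9648, 0.9316) = 0.8988
  → value = 0.8988
|0.8800 − 0.8988| = 0.019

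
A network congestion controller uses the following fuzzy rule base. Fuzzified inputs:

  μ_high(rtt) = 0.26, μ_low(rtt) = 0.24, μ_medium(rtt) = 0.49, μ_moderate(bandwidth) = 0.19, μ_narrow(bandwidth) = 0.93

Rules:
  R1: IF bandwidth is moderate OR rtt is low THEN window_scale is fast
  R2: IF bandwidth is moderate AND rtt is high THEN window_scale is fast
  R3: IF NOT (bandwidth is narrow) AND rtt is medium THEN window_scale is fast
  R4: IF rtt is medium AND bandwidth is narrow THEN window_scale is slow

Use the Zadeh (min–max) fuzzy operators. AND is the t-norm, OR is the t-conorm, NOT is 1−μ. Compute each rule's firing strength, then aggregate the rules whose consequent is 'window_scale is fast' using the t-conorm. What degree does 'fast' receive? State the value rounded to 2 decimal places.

R1: moderate=0.19, low=0.24; OR[max(a, b)] → w = 0.24
R2: moderate=0.19, high=0.26; AND[min(a, b)] → w = 0.19
R3: ¬narrow=1−0.93=0.07, medium=0.49; AND[min(a, b)] → w = 0.07
R4: medium=0.49, narrow=0.93; AND[min(a, b)] → w = 0.49
Rules with consequent 'fast': {R1, R2, R3} → strengths 0.24, 0.19, 0.07
Aggregate via t-conorm [max(a, b)]: 0.24

0.24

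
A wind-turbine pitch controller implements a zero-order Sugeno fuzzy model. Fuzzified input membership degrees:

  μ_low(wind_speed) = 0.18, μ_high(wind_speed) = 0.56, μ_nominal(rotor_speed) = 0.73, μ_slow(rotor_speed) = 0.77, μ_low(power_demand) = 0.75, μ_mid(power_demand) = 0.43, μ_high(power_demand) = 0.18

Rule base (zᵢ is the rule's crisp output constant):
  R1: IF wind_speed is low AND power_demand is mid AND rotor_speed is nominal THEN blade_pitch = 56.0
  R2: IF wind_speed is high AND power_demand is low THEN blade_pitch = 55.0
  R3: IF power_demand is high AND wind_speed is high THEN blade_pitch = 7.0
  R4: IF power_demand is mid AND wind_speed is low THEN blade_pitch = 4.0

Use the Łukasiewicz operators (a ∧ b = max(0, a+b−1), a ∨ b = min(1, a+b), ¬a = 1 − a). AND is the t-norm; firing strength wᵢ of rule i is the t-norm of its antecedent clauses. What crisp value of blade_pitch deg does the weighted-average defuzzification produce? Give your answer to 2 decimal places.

55.00

R1 (z=56.0): low=0.18, mid=0.43, nominal=0.73; AND[max(0, a+b−1)] → w = 0.00
R2 (z=55.0): high=0.56, low=0.75; AND[max(0, a+b−1)] → w = 0.31
R3 (z=7.0): high=0.18, high=0.56; AND[max(0, a+b−1)] → w = 0.00
R4 (z=4.0): mid=0.43, low=0.18; AND[max(0, a+b−1)] → w = 0.00
Weighted average = (0.00·56.0 + 0.31·55.0 + 0.00·7.0 + 0.00·4.0) / (0.00 + 0.31 + 0.00 + 0.00)
  = 17.0500 / 0.3100 = 55.00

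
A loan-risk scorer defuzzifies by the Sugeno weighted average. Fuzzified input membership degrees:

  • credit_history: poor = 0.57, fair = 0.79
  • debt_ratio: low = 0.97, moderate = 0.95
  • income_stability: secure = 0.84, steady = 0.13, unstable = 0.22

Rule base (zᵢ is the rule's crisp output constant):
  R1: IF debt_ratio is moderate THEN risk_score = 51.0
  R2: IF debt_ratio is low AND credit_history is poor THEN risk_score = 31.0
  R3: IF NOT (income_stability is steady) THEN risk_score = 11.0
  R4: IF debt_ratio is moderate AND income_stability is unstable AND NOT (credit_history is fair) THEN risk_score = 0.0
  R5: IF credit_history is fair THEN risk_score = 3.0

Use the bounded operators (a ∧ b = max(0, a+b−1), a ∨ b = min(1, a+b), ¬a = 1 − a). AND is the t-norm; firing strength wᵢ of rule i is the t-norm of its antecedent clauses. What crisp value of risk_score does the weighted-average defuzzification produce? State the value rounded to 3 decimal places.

24.486

R1 (z=51.0): moderate=0.95 → w = 0.95
R2 (z=31.0): low=0.97, poor=0.57; AND[max(0, a+b−1)] → w = 0.54
R3 (z=11.0): ¬steady=1−0.13=0.87 → w = 0.87
R4 (z=0.0): moderate=0.95, unstable=0.22, ¬fair=1−0.79=0.21; AND[max(0, a+b−1)] → w = 0.00
R5 (z=3.0): fair=0.79 → w = 0.79
Weighted average = (0.95·51.0 + 0.54·31.0 + 0.87·11.0 + 0.00·0.0 + 0.79·3.0) / (0.95 + 0.54 + 0.87 + 0.00 + 0.79)
  = 77.1300 / 3.1500 = 24.486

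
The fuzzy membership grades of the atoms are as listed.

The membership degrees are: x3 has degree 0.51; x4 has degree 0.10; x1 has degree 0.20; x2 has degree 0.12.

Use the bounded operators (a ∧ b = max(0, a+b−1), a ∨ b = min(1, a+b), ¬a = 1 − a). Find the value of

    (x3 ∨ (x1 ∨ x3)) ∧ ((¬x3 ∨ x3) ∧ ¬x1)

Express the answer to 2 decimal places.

x1 ∨ x3 = min(1, a+b) on (0.20, 0.51) = 0.71
x3 ∨ (x1 ∨ x3) = min(1, a+b) on (0.51, 0.71) = 1.00
¬x3 = 1 − 0.51 = 0.49
¬x3 ∨ x3 = min(1, a+b) on (0.49, 0.51) = 1.00
¬x1 = 1 − 0.20 = 0.80
(¬x3 ∨ x3) ∧ ¬x1 = max(0, a+b−1) on (1.00, 0.80) = 0.80
(x3 ∨ (x1 ∨ x3)) ∧ ((¬x3 ∨ x3) ∧ ¬x1) = max(0, a+b−1) on (1.00, 0.80) = 0.80

0.80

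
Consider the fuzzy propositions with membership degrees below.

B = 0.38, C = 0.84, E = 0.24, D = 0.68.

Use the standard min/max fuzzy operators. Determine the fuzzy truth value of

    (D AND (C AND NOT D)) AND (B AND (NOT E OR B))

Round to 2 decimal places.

NOT D = 1 − 0.68 = 0.32
C AND NOT D = min(a, b) on (0.84, 0.32) = 0.32
D AND (C AND NOT D) = min(a, b) on (0.68, 0.32) = 0.32
NOT E = 1 − 0.24 = 0.76
NOT E OR B = max(a, b) on (0.76, 0.38) = 0.76
B AND (NOT E OR B) = min(a, b) on (0.38, 0.76) = 0.38
(D AND (C AND NOT D)) AND (B AND (NOT E OR B)) = min(a, b) on (0.32, 0.38) = 0.32

0.32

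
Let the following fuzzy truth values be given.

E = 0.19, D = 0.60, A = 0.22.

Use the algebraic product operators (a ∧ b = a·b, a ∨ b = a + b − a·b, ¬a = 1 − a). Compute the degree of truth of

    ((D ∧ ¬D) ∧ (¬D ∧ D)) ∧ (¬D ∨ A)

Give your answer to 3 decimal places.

¬D = 1 − 0.6000 = 0.4000
D ∧ ¬D = a·b on (0.6000, 0.4000) = 0.2400
¬D = 1 − 0.6000 = 0.4000
¬D ∧ D = a·b on (0.4000, 0.6000) = 0.2400
(D ∧ ¬D) ∧ (¬D ∧ D) = a·b on (0.2400, 0.2400) = 0.0576
¬D = 1 − 0.6000 = 0.4000
¬D ∨ A = a + b − a·b on (0.4000, 0.2200) = 0.5320
((D ∧ ¬D) ∧ (¬D ∧ D)) ∧ (¬D ∨ A) = a·b on (0.0576, 0.5320) = 0.0306

0.031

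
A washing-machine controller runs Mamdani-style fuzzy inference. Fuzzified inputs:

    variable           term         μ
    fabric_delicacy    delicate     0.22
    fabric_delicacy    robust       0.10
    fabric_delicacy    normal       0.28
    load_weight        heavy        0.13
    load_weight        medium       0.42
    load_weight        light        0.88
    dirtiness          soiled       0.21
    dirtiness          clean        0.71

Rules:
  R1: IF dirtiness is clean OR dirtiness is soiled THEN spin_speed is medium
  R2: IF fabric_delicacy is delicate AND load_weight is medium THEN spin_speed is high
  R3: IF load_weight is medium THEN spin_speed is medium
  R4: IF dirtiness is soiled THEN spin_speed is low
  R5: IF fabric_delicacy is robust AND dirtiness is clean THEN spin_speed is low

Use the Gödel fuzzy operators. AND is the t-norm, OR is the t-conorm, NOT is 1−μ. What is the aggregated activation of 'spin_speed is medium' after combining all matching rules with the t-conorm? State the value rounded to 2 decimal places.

0.71

R1: clean=0.71, soiled=0.21; OR[max(a, b)] → w = 0.71
R2: delicate=0.22, medium=0.42; AND[min(a, b)] → w = 0.22
R3: medium=0.42 → w = 0.42
R4: soiled=0.21 → w = 0.21
R5: robust=0.10, clean=0.71; AND[min(a, b)] → w = 0.10
Rules with consequent 'medium': {R1, R3} → strengths 0.71, 0.42
Aggregate via t-conorm [max(a, b)]: 0.71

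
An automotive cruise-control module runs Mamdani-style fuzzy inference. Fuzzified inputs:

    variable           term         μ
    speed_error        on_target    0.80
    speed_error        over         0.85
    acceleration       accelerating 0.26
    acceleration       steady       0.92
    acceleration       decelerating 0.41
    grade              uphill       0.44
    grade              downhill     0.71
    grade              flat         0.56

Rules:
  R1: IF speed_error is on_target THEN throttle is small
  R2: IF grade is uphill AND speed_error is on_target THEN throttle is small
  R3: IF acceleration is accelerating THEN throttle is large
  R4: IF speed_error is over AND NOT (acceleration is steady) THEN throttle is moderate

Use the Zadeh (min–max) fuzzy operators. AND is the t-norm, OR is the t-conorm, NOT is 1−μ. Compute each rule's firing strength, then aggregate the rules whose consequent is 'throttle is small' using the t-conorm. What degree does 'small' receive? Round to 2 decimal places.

0.80

R1: on_target=0.80 → w = 0.80
R2: uphill=0.44, on_target=0.80; AND[min(a, b)] → w = 0.44
R3: accelerating=0.26 → w = 0.26
R4: over=0.85, ¬steady=1−0.92=0.08; AND[min(a, b)] → w = 0.08
Rules with consequent 'small': {R1, R2} → strengths 0.80, 0.44
Aggregate via t-conorm [max(a, b)]: 0.80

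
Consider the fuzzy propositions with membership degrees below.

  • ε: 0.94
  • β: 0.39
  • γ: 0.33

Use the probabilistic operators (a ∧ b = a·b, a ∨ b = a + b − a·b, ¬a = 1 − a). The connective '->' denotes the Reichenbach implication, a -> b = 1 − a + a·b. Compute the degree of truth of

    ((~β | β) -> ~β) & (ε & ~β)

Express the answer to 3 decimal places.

0.403

~β = 1 − 0.3900 = 0.6100
~β | β = a + b − a·b on (0.6100, 0.3900) = 0.7621
~β = 1 − 0.3900 = 0.6100
(~β | β) -> ~β  [Reichenbach: 1 − a + a·b] with a=0.7621, b=0.6100 → 0.7028
~β = 1 − 0.3900 = 0.6100
ε & ~β = a·b on (0.9400, 0.6100) = 0.5734
((~β | β) -> ~β) & (ε & ~β) = a·b on (0.7028, 0.5734) = 0.4030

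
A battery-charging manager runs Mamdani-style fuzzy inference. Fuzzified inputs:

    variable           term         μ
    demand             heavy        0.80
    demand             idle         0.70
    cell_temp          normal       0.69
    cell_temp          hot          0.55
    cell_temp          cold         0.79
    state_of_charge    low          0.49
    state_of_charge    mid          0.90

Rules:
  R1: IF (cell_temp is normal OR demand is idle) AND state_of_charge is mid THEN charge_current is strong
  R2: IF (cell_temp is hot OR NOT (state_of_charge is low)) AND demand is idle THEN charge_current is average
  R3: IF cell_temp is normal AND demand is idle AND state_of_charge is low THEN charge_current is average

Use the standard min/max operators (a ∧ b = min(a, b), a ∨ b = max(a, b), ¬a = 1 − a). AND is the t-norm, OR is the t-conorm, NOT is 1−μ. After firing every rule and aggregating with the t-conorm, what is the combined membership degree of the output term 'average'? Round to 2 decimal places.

0.55

R1: (normal=0.69 OR idle=0.70) = 0.70; AND[min(a, b)] with mid=0.90 → w = 0.70
R2: (hot=0.55 OR ¬low=1−0.49=0.51) = 0.55; AND[min(a, b)] with idle=0.70 → w = 0.55
R3: normal=0.69, idle=0.70, low=0.49; AND[min(a, b)] → w = 0.49
Rules with consequent 'average': {R2, R3} → strengths 0.55, 0.49
Aggregate via t-conorm [max(a, b)]: 0.55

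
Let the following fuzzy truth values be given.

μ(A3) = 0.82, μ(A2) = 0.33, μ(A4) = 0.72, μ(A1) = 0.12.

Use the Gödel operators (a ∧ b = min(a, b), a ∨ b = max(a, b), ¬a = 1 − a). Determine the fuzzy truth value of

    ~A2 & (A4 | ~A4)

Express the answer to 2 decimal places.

0.67

~A2 = 1 − 0.33 = 0.67
~A4 = 1 − 0.72 = 0.28
A4 | ~A4 = max(a, b) on (0.72, 0.28) = 0.72
~A2 & (A4 | ~A4) = min(a, b) on (0.67, 0.72) = 0.67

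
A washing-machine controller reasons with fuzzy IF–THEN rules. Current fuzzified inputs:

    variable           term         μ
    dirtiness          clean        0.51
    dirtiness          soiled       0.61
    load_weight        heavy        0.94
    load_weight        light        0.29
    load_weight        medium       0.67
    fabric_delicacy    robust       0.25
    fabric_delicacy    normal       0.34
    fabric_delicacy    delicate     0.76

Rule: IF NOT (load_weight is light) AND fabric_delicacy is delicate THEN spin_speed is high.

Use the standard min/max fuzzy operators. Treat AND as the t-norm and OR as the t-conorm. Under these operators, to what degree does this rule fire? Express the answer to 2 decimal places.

firing strength: ¬light=1−0.29=0.71, delicate=0.76; AND[min(a, b)] → w = 0.71

0.71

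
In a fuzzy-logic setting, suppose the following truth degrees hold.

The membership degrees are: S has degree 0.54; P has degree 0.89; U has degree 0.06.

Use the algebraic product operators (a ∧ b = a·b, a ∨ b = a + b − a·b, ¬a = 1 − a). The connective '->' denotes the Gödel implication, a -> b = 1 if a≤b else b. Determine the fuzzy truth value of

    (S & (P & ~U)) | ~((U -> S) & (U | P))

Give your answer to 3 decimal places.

0.508

~U = 1 − 0.0600 = 0.9400
P & ~U = a·b on (0.8900, 0.9400) = 0.8366
S & (P & ~U) = a·b on (0.5400, 0.8366) = 0.4518
U -> S  [Gödel: 1 if a≤b else b] with a=0.0600, b=0.5400 → 1.0000
U | P = a + b − a·b on (0.0600, 0.8900) = 0.8966
(U -> S) & (U | P) = a·b on (1.0000, 0.8966) = 0.8966
~((U -> S) & (U | P)) = 1 − 0.8966 = 0.1034
(S & (P & ~U)) | ~((U -> S) & (U | P)) = a + b − a·b on (0.4518, 0.1034) = 0.5085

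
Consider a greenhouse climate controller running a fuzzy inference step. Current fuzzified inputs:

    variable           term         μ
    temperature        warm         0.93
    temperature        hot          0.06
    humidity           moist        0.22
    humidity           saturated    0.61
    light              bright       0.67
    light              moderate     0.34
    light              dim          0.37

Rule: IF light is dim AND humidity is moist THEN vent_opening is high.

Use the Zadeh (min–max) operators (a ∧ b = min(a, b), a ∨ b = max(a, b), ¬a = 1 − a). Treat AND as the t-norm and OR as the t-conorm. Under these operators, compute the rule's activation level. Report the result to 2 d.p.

0.22

firing strength: dim=0.37, moist=0.22; AND[min(a, b)] → w = 0.22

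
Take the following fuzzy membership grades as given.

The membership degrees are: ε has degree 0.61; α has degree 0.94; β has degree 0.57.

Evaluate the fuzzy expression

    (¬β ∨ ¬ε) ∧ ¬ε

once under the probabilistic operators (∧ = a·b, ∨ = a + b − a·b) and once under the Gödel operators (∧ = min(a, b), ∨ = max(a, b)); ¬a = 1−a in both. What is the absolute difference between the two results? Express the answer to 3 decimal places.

0.136

Under probabilistic:
  ¬β = 1 − 0.5700 = 0.4300
  ¬ε = 1 − 0.6100 = 0.3900
  ¬β ∨ ¬ε = a + b − a·b on (0.4300, 0.3900) = 0.6523
  ¬ε = 1 − 0.6100 = 0.3900
  (¬β ∨ ¬ε) ∧ ¬ε = a·b on (0.6523, 0.3900) = 0.2544
  → value = 0.2544
Under Gödel:
  ¬β = 1 − 0.57 = 0.43
  ¬ε = 1 − 0.61 = 0.39
  ¬β ∨ ¬ε = max(a, b) on (0.43, 0.39) = 0.43
  ¬ε = 1 − 0.61 = 0.39
  (¬β ∨ ¬ε) ∧ ¬ε = min(a, b) on (0.43, 0.39) = 0.39
  → value = 0.3900
|0.2544 − 0.3900| = 0.136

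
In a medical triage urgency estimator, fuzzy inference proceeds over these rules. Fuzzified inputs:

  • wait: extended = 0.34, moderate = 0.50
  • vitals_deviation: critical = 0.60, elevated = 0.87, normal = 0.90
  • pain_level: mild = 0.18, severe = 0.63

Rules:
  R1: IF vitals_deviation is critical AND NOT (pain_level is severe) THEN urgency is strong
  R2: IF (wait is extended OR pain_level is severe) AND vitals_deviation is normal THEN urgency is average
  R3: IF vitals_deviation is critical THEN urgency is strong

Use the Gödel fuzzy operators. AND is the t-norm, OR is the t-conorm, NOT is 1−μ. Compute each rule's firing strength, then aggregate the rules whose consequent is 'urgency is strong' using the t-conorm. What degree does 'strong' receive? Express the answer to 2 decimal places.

0.60

R1: critical=0.60, ¬severe=1−0.63=0.37; AND[min(a, b)] → w = 0.37
R2: (extended=0.34 OR severe=0.63) = 0.63; AND[min(a, b)] with normal=0.90 → w = 0.63
R3: critical=0.60 → w = 0.60
Rules with consequent 'strong': {R1, R3} → strengths 0.37, 0.60
Aggregate via t-conorm [max(a, b)]: 0.60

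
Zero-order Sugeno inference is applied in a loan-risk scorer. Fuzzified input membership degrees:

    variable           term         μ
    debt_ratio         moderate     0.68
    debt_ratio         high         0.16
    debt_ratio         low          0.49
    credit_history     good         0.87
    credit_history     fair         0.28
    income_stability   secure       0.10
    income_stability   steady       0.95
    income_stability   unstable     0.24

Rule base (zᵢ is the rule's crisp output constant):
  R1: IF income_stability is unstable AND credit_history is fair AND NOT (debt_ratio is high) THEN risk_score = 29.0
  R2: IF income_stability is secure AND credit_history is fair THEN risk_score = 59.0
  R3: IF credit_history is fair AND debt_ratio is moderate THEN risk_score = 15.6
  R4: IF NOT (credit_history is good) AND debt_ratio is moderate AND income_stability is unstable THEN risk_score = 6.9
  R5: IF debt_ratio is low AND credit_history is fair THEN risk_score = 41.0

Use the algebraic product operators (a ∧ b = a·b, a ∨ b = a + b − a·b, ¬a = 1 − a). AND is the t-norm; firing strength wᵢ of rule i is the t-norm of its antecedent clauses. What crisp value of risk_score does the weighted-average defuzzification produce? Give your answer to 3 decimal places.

27.768

R1 (z=29.0): unstable=0.24, fair=0.28, ¬high=1−0.16=0.84; AND[a·b] → w = 0.0564
R2 (z=59.0): secure=0.10, fair=0.28; AND[a·b] → w = 0.0280
R3 (z=15.6): fair=0.28, moderate=0.68; AND[a·b] → w = 0.1904
R4 (z=6.9): ¬good=1−0.87=0.13, moderate=0.68, unstable=0.24; AND[a·b] → w = 0.0212
R5 (z=41.0): low=0.49, fair=0.28; AND[a·b] → w = 0.1372
Weighted average = (0.0564·29.0 + 0.0280·59.0 + 0.1904·15.6 + 0.0212·6.9 + 0.1372·41.0) / (0.0564 + 0.0280 + 0.1904 + 0.0212 + 0.1372)
  = 12.0308 / 0.4333 = 27.768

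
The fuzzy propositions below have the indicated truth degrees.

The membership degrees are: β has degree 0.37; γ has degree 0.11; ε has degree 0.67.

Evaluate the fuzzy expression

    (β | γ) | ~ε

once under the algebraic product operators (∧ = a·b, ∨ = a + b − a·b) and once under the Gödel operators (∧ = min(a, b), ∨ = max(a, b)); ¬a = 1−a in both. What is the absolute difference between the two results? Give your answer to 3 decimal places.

0.254

Under algebraic product:
  β | γ = a + b − a·b on (0.3700, 0.1100) = 0.4393
  ~ε = 1 − 0.6700 = 0.3300
  (β | γ) | ~ε = a + b − a·b on (0.4393, 0.3300) = 0.6243
  → value = 0.6243
Under Gödel:
  β | γ = max(a, b) on (0.37, 0.11) = 0.37
  ~ε = 1 − 0.67 = 0.33
  (β | γ) | ~ε = max(a, b) on (0.37, 0.33) = 0.37
  → value = 0.3700
|0.6243 − 0.3700| = 0.254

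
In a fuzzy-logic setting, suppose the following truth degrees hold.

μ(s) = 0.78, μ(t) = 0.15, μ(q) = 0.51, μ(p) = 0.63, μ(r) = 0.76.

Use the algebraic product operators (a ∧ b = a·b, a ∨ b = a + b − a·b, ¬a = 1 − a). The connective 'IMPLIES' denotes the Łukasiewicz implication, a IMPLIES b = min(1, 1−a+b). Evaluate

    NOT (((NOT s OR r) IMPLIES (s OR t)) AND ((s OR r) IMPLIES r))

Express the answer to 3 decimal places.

0.187

NOT s = 1 − 0.7800 = 0.2200
NOT s OR r = a + b − a·b on (0.2200, 0.7600) = 0.8128
s OR t = a + b − a·b on (0.7800, 0.1500) = 0.8130
(NOT s OR r) IMPLIES (s OR t)  [Łukasiewicz: min(1, 1−a+b)] with a=0.8128, b=0.8130 → 1.0000
s OR r = a + b − a·b on (0.7800, 0.7600) = 0.9472
(s OR r) IMPLIES r  [Łukasiewicz: min(1, 1−a+b)] with a=0.9472, b=0.7600 → 0.8128
((NOT s OR r) IMPLIES (s OR t)) AND ((s OR r) IMPLIES r) = a·b on (1.0000, 0.8128) = 0.8128
NOT (((NOT s OR r) IMPLIES (s OR t)) AND ((s OR r) IMPLIES r)) = 1 − 0.8128 = 0.1872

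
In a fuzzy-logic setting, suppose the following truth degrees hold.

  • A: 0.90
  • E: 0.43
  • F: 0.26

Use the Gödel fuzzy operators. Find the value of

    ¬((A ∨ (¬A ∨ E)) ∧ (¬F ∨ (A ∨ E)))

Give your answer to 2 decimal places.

0.10

¬A = 1 − 0.90 = 0.10
¬A ∨ E = max(a, b) on (0.10, 0.43) = 0.43
A ∨ (¬A ∨ E) = max(a, b) on (0.90, 0.43) = 0.90
¬F = 1 − 0.26 = 0.74
A ∨ E = max(a, b) on (0.90, 0.43) = 0.90
¬F ∨ (A ∨ E) = max(a, b) on (0.74, 0.90) = 0.90
(A ∨ (¬A ∨ E)) ∧ (¬F ∨ (A ∨ E)) = min(a, b) on (0.90, 0.90) = 0.90
¬((A ∨ (¬A ∨ E)) ∧ (¬F ∨ (A ∨ E))) = 1 − 0.90 = 0.10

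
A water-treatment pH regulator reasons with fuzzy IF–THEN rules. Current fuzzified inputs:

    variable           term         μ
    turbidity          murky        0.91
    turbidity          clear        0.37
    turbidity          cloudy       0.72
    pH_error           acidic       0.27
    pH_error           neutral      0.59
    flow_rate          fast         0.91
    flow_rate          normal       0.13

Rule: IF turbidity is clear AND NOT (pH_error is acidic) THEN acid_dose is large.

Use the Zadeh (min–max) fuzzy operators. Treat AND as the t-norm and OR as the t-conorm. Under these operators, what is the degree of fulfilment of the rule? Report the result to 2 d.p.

firing strength: clear=0.37, ¬acidic=1−0.27=0.73; AND[min(a, b)] → w = 0.37

0.37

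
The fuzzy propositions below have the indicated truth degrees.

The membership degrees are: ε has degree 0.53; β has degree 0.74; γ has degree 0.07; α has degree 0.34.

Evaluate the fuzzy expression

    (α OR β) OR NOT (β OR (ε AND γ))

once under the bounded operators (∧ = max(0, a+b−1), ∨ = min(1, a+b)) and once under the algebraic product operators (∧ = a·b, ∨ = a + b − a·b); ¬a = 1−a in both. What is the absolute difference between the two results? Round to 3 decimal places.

Under bounded:
  α OR β = min(1, a+b) on (0.34, 0.74) = 1.00
  ε AND γ = max(0, a+b−1) on (0.53, 0.07) = 0.00
  β OR (ε AND γ) = min(1, a+b) on (0.74, 0.00) = 0.74
  NOT (β OR (ε AND γ)) = 1 − 0.74 = 0.26
  (α OR β) OR NOT (β OR (ε AND γ)) = min(1, a+b) on (1.00, 0.26) = 1.00
  → value = 1.0000
Under algebraic product:
  α OR β = a + b − a·b on (0.3400, 0.7400) = 0.8284
  ε AND γ = a·b on (0.5300, 0.0700) = 0.0371
  β OR (ε AND γ) = a + b − a·b on (0.7400, 0.0371) = 0.7496
  NOT (β OR (ε AND γ)) = 1 − 0.7496 = 0.2504
  (α OR β) OR NOT (β OR (ε AND γ)) = a + b − a·b on (0.8284, 0.2504) = 0.8714
  → value = 0.8714
|1.0000 − 0.8714| = 0.129

0.129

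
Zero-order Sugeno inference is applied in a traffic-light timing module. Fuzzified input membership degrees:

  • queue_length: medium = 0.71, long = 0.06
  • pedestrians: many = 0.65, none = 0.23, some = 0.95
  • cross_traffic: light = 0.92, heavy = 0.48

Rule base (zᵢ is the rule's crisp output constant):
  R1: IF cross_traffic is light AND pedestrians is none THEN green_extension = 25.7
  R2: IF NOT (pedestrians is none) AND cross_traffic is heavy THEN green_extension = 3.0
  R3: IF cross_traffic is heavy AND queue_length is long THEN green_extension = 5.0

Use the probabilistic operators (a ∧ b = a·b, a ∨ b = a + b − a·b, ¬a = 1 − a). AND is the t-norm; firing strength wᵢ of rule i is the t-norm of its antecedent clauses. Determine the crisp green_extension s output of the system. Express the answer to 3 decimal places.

10.969

R1 (z=25.7): light=0.92, none=0.23; AND[a·b] → w = 0.2116
R2 (z=3.0): ¬none=1−0.23=0.77, heavy=0.48; AND[a·b] → w = 0.3696
R3 (z=5.0): heavy=0.48, long=0.06; AND[a·b] → w = 0.0288
Weighted average = (0.2116·25.7 + 0.3696·3.0 + 0.0288·5.0) / (0.2116 + 0.3696 + 0.0288)
  = 6.6909 / 0.6100 = 10.969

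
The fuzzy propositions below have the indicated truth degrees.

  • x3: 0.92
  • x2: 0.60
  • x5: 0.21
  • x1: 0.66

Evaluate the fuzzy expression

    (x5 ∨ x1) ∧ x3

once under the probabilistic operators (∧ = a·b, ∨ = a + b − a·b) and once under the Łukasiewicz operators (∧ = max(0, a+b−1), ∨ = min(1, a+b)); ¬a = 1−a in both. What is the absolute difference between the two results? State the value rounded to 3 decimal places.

Under probabilistic:
  x5 ∨ x1 = a + b − a·b on (0.2100, 0.6600) = 0.7314
  (x5 ∨ x1) ∧ x3 = a·b on (0.7314, 0.9200) = 0.6729
  → value = 0.6729
Under Łukasiewicz:
  x5 ∨ x1 = min(1, a+b) on (0.21, 0.66) = 0.87
  (x5 ∨ x1) ∧ x3 = max(0, a+b−1) on (0.87, 0.92) = 0.79
  → value = 0.7900
|0.6729 − 0.7900| = 0.117

0.117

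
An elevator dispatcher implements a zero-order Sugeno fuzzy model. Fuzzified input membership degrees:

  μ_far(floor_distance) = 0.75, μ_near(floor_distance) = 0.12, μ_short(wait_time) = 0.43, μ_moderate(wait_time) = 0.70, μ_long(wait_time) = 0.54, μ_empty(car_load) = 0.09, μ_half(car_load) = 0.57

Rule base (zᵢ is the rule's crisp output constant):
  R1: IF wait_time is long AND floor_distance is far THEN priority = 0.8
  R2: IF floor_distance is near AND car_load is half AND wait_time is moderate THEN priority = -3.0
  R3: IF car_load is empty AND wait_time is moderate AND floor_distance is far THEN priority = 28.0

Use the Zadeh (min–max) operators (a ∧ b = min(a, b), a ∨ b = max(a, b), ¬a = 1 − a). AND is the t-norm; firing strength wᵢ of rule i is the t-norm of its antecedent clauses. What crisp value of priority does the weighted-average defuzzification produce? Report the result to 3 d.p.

R1 (z=0.8): long=0.54, far=0.75; AND[min(a, b)] → w = 0.54
R2 (z=-3.0): near=0.12, half=0.57, moderate=0.70; AND[min(a, b)] → w = 0.12
R3 (z=28.0): empty=0.09, moderate=0.70, far=0.75; AND[min(a, b)] → w = 0.09
Weighted average = (0.54·0.8 + 0.12·-3.0 + 0.09·28.0) / (0.54 + 0.12 + 0.09)
  = 2.5920 / 0.7500 = 3.456

3.456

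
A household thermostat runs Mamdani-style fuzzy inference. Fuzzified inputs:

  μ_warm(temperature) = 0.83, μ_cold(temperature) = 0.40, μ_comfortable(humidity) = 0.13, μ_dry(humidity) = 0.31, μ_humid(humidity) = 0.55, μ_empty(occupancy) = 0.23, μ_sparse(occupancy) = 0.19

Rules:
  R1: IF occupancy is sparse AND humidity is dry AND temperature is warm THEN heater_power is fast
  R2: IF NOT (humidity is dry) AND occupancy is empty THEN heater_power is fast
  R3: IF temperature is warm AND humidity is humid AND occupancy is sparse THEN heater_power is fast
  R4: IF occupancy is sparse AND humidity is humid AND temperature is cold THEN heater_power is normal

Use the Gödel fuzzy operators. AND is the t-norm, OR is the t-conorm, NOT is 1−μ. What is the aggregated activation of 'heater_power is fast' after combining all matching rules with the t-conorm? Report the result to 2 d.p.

0.23

R1: sparse=0.19, dry=0.31, warm=0.83; AND[min(a, b)] → w = 0.19
R2: ¬dry=1−0.31=0.69, empty=0.23; AND[min(a, b)] → w = 0.23
R3: warm=0.83, humid=0.55, sparse=0.19; AND[min(a, b)] → w = 0.19
R4: sparse=0.19, humid=0.55, cold=0.40; AND[min(a, b)] → w = 0.19
Rules with consequent 'fast': {R1, R2, R3} → strengths 0.19, 0.23, 0.19
Aggregate via t-conorm [max(a, b)]: 0.23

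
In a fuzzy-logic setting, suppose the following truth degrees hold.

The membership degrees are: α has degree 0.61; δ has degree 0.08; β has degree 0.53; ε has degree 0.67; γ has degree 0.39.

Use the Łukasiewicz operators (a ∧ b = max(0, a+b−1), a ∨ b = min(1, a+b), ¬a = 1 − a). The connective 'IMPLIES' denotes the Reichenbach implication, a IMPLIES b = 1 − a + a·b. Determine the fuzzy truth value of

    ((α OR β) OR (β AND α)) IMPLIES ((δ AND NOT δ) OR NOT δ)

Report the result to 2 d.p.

α OR β = min(1, a+b) on (0.61, 0.53) = 1.00
β AND α = max(0, a+b−1) on (0.53, 0.61) = 0.14
(α OR β) OR (β AND α) = min(1, a+b) on (1.00, 0.14) = 1.00
NOT δ = 1 − 0.08 = 0.92
δ AND NOT δ = max(0, a+b−1) on (0.08, 0.92) = 0.00
NOT δ = 1 − 0.08 = 0.92
(δ AND NOT δ) OR NOT δ = min(1, a+b) on (0.00, 0.92) = 0.92
((α OR β) OR (β AND α)) IMPLIES ((δ AND NOT δ) OR NOT δ)  [Reichenbach: 1 − a + a·b] with a=1.00, b=0.92 → 0.92

0.92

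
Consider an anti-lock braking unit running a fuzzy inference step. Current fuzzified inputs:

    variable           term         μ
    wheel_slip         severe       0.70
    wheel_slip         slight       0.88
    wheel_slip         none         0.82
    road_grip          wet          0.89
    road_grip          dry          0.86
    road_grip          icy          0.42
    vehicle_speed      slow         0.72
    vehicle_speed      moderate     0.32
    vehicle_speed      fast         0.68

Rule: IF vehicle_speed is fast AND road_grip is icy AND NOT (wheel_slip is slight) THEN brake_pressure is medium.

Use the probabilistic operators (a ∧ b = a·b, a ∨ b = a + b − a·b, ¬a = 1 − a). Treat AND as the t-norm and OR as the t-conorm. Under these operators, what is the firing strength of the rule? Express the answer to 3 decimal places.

firing strength: fast=0.68, icy=0.42, ¬slight=1−0.88=0.12; AND[a·b] → w = 0.0343

0.034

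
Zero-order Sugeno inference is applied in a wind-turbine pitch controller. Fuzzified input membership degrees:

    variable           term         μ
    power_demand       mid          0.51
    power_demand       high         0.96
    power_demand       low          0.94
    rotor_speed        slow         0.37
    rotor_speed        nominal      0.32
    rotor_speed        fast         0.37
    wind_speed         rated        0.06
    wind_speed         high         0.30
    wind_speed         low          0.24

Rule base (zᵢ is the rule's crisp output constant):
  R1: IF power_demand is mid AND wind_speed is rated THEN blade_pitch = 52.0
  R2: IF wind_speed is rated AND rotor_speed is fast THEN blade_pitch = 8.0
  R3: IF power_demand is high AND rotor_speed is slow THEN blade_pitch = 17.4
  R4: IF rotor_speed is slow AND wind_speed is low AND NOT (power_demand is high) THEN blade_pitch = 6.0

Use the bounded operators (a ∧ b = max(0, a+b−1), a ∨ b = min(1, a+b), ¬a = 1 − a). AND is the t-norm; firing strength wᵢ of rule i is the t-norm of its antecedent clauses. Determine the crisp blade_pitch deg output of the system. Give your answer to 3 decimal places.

R1 (z=52.0): mid=0.51, rated=0.06; AND[max(0, a+b−1)] → w = 0.00
R2 (z=8.0): rated=0.06, fast=0.37; AND[max(0, a+b−1)] → w = 0.00
R3 (z=17.4): high=0.96, slow=0.37; AND[max(0, a+b−1)] → w = 0.33
R4 (z=6.0): slow=0.37, low=0.24, ¬high=1−0.96=0.04; AND[max(0, a+b−1)] → w = 0.00
Weighted average = (0.00·52.0 + 0.00·8.0 + 0.33·17.4 + 0.00·6.0) / (0.00 + 0.00 + 0.33 + 0.00)
  = 5.7420 / 0.3300 = 17.400

17.400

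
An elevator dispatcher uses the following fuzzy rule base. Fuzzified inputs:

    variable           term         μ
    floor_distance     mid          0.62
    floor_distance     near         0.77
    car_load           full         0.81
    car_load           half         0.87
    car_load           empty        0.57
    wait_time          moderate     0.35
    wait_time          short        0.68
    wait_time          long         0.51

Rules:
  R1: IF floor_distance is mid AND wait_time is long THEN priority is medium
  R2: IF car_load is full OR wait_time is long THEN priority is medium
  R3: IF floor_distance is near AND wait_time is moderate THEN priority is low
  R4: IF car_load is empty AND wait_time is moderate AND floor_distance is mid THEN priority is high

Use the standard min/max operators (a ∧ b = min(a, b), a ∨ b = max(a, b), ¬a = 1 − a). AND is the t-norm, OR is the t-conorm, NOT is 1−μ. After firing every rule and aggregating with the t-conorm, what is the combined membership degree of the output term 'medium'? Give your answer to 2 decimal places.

R1: mid=0.62, long=0.51; AND[min(a, b)] → w = 0.51
R2: full=0.81, long=0.51; OR[max(a, b)] → w = 0.81
R3: near=0.77, moderate=0.35; AND[min(a, b)] → w = 0.35
R4: empty=0.57, moderate=0.35, mid=0.62; AND[min(a, b)] → w = 0.35
Rules with consequent 'medium': {R1, R2} → strengths 0.51, 0.81
Aggregate via t-conorm [max(a, b)]: 0.81

0.81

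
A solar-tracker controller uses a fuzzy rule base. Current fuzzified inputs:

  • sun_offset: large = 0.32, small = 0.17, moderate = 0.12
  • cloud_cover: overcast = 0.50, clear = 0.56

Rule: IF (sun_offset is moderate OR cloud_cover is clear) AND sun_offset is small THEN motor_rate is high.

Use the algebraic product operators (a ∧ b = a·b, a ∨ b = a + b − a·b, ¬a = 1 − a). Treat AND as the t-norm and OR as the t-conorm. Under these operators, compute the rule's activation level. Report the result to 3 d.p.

firing strength: (moderate=0.12 OR clear=0.56) = 0.6128; AND[a·b] with small=0.17 → w = 0.1042

0.104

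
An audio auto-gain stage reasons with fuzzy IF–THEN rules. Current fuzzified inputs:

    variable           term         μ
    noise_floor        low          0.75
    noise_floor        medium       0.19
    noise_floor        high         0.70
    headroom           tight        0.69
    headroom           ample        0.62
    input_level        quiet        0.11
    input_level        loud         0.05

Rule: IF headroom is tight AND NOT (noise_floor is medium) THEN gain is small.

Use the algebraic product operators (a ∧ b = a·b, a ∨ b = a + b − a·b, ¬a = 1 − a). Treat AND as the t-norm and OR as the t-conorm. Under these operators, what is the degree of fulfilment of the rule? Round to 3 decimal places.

0.559

firing strength: tight=0.69, ¬medium=1−0.19=0.81; AND[a·b] → w = 0.5589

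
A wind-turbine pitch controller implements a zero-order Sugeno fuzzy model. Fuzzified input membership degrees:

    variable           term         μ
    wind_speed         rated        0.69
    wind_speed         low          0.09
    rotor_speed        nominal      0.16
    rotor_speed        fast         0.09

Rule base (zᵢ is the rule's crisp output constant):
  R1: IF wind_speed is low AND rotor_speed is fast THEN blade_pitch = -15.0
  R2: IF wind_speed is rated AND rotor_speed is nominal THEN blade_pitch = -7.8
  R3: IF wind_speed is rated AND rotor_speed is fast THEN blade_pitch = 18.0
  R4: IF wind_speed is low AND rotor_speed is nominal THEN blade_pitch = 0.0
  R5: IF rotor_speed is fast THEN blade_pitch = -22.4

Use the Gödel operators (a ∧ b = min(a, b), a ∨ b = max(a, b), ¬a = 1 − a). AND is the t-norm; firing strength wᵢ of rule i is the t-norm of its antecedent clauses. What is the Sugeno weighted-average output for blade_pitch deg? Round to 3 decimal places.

-5.758

R1 (z=-15.0): low=0.09, fast=0.09; AND[min(a, b)] → w = 0.09
R2 (z=-7.8): rated=0.69, nominal=0.16; AND[min(a, b)] → w = 0.16
R3 (z=18.0): rated=0.69, fast=0.09; AND[min(a, b)] → w = 0.09
R4 (z=0.0): low=0.09, nominal=0.16; AND[min(a, b)] → w = 0.09
R5 (z=-22.4): fast=0.09 → w = 0.09
Weighted average = (0.09·-15.0 + 0.16·-7.8 + 0.09·18.0 + 0.09·0.0 + 0.09·-22.4) / (0.09 + 0.16 + 0.09 + 0.09 + 0.09)
  = -2.9940 / 0.5200 = -5.758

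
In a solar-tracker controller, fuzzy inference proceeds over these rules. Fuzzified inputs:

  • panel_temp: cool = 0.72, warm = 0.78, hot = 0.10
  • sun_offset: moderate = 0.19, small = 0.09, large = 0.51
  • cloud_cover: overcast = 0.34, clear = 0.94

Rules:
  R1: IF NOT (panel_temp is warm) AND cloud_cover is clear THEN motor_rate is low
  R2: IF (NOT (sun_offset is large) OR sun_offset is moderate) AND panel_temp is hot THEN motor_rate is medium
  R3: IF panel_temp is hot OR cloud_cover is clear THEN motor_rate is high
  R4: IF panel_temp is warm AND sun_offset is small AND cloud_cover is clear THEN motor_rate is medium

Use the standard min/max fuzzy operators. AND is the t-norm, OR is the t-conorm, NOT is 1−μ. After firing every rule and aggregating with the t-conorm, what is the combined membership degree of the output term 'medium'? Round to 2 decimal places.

0.10

R1: ¬warm=1−0.78=0.22, clear=0.94; AND[min(a, b)] → w = 0.22
R2: (¬large=1−0.51=0.49 OR moderate=0.19) = 0.49; AND[min(a, b)] with hot=0.10 → w = 0.10
R3: hot=0.10, clear=0.94; OR[max(a, b)] → w = 0.94
R4: warm=0.78, small=0.09, clear=0.94; AND[min(a, b)] → w = 0.09
Rules with consequent 'medium': {R2, R4} → strengths 0.10, 0.09
Aggregate via t-conorm [max(a, b)]: 0.10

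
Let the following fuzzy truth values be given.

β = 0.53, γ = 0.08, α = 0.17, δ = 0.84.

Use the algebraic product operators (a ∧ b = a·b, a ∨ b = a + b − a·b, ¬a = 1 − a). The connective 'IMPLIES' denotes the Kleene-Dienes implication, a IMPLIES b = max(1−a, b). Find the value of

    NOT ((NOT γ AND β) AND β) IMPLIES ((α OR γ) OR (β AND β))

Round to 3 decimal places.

NOT γ = 1 − 0.0800 = 0.9200
NOT γ AND β = a·b on (0.9200, 0.5300) = 0.4876
(NOT γ AND β) AND β = a·b on (0.4876, 0.5300) = 0.2584
NOT ((NOT γ AND β) AND β) = 1 − 0.2584 = 0.7416
α OR γ = a + b − a·b on (0.1700, 0.0800) = 0.2364
β AND β = a·b on (0.5300, 0.5300) = 0.2809
(α OR γ) OR (β AND β) = a + b − a·b on (0.2364, 0.2809) = 0.4509
NOT ((NOT γ AND β) AND β) IMPLIES ((α OR γ) OR (β AND β))  [Kleene-Dienes: max(1−a, b)] with a=0.7416, b=0.4509 → 0.4509

0.451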